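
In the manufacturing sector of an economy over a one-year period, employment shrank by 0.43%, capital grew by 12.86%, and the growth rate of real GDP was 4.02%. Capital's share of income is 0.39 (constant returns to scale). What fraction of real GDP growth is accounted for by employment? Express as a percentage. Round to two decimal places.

Employment accounted for -6.52% of growth.

Labor's share = 1 − 0.39 = 0.61.
Employment contributed 0.61 × (-0.43) = -0.2623 pp.
Share of growth = -0.2623 / 4.02 × 100 = -6.5249%.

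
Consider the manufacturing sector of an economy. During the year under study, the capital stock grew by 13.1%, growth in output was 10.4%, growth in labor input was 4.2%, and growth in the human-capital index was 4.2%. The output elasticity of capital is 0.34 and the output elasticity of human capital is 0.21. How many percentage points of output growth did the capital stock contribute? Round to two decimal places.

4.45 percentage points

Contribution = share × growth = 0.34 × 13.1 = 4.454 pp.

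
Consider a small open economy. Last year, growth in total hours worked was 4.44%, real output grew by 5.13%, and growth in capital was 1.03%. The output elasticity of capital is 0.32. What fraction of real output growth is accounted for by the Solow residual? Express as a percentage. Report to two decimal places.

The Solow residual accounted for 34.72% of growth.

Labor's share = 1 − 0.32 = 0.68.
Capital: 0.32 × 1.03 = 0.3296 pp.
Total hours worked: 0.68 × 4.44 = 3.0192 pp.
TFP growth = 5.13 − 3.3488 = 1.7812%.
TFP share of growth = 1.7812 / 5.13 × 100 = 34.7212%.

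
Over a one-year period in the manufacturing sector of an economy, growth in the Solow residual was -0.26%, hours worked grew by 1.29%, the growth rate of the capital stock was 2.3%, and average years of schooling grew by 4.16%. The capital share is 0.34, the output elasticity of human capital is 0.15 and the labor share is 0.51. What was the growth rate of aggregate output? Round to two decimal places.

1.80%

Labor's share = 1 − 0.34 − 0.15 = 0.51.
The capital stock: 0.34 × 2.3 = 0.782 pp.
Average years of schooling: 0.15 × 4.16 = 0.624 pp.
Hours worked: 0.51 × 1.29 = 0.6579 pp.
Output growth = -0.26 + 2.0639 = 1.8039%.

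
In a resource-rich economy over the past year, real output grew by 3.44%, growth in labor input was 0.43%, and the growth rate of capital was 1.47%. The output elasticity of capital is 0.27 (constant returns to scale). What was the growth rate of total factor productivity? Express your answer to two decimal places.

2.73%

Labor's share = 1 − 0.27 = 0.73.
Capital: 0.27 × 1.47 = 0.3969 pp.
Labor input: 0.73 × 0.43 = 0.3139 pp.
TFP growth = 3.44 − 0.7108 = 2.7292%.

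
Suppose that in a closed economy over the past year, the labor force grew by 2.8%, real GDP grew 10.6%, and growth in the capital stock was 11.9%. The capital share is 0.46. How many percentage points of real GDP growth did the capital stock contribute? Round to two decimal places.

Contribution = share × growth = 0.46 × 11.9 = 5.474 pp.

5.47 percentage points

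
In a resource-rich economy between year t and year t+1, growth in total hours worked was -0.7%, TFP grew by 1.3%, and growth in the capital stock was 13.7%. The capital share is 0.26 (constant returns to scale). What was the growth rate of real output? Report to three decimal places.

4.344%

Labor's share = 1 − 0.26 = 0.74.
The capital stock: 0.26 × 13.7 = 3.562 pp.
Total hours worked: 0.74 × (-0.7) = -0.518 pp.
Output growth = 1.3 + 3.044 = 4.344%.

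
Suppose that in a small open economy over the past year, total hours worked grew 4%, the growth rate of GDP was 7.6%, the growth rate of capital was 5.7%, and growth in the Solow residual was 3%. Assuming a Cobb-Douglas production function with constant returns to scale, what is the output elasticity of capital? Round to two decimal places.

gY = gA + α·gK + (1−α)·gL, so gY − gA − gL = α(gK − gL).
7.6 − 3 − 4 = α × (5.7 − 4).
0.6 = 1.7 α, so α = 0.3529.

α = 0.35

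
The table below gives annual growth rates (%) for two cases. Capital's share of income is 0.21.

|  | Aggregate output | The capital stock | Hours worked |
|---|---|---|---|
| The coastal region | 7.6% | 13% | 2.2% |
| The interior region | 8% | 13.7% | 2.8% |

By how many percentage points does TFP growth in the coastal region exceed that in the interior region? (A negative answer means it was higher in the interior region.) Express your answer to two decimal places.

Labor's share = 1 − 0.21 = 0.79.
The coastal region: TFP = 7.6 − 2.73 − 1.738 = 3.132%.
The interior region: TFP = 8 − 2.877 − 2.212 = 2.911%.
Difference = 3.132 − (2.911) = 0.221 pp.

0.22 percentage points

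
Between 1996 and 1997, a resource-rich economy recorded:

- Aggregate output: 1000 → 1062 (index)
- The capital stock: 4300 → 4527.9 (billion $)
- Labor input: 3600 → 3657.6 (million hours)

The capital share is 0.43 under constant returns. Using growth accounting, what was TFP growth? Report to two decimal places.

3.01%

Aggregate output growth = (1062 − 1000) / 1000 = 6.2%.
The capital stock growth = (4527.9 − 4300) / 4300 = 5.3%.
Labor input growth = (3657.6 − 3600) / 3600 = 1.6%.
Labor's share = 1 − 0.43 = 0.57.
The capital stock: 0.43 × 5.3 = 2.279 pp.
Labor input: 0.57 × 1.6 = 0.912 pp.
TFP growth = 6.2 − 3.191 = 3.009%.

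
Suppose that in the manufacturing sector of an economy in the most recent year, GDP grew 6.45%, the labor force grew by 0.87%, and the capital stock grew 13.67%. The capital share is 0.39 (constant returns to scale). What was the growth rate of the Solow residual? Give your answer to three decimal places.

0.588%

Labor's share = 1 − 0.39 = 0.61.
The capital stock: 0.39 × 13.67 = 5.3313 pp.
The labor force: 0.61 × 0.87 = 0.5307 pp.
TFP growth = 6.45 − 5.862 = 0.588%.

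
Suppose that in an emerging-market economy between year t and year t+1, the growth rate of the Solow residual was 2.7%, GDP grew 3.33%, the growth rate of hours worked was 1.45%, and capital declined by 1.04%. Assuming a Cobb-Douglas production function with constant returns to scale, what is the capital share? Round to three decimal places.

The capital share is 0.329.

gY = gA + α·gK + (1−α)·gL, so gY − gA − gL = α(gK − gL).
3.33 − 2.7 − 1.45 = α × (-1.04 − 1.45).
-0.82 = -2.49 α, so α = 0.32932.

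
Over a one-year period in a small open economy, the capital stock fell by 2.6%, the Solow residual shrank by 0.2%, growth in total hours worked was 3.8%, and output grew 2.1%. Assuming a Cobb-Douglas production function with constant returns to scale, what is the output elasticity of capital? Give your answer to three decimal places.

gY = gA + α·gK + (1−α)·gL, so gY − gA − gL = α(gK − gL).
2.1 + 0.2 − 3.8 = α × (-2.6 − 3.8).
-1.5 = -6.4 α, so α = 0.23438.

The output elasticity of capital is 0.234.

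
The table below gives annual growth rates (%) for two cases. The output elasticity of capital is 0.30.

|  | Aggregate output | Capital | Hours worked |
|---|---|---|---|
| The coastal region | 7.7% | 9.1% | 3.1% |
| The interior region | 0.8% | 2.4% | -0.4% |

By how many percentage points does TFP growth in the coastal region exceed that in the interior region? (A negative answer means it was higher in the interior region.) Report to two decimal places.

2.44 percentage points

Labor's share = 1 − 0.3 = 0.7.
The coastal region: TFP = 7.7 − 2.73 − 2.17 = 2.8%.
The interior region: TFP = 0.8 − 0.72 + 0.28 = 0.36%.
Difference = 2.8 − (0.36) = 2.44 pp.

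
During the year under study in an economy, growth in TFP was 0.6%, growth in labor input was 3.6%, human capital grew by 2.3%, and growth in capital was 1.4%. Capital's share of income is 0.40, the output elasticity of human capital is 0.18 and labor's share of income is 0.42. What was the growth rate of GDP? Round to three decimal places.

GDP grew 3.086%.

Labor's share = 1 − 0.4 − 0.18 = 0.42.
Capital: 0.4 × 1.4 = 0.56 pp.
Human capital: 0.18 × 2.3 = 0.414 pp.
Labor input: 0.42 × 3.6 = 1.512 pp.
Output growth = 0.6 + 2.486 = 3.086%.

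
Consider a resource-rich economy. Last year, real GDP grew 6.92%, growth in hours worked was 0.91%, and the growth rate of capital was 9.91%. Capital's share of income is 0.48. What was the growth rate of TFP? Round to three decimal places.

1.690%

Labor's share = 1 − 0.48 = 0.52.
Capital: 0.48 × 9.91 = 4.7568 pp.
Hours worked: 0.52 × 0.91 = 0.4732 pp.
TFP growth = 6.92 − 5.23 = 1.69%.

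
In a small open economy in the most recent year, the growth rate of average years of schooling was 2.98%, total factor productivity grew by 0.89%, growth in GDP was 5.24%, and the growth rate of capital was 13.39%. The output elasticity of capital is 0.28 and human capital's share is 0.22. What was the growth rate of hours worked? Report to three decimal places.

Labor's share = 1 − 0.28 − 0.22 = 0.5.
gY = gA + 0.28×13.39 + 0.22×2.98 + 0.5×g.
0.5×g = 5.24 − 0.89 − 4.4048 = -0.0548.
g = -0.0548 / 0.5 = -0.1096%.

-0.110%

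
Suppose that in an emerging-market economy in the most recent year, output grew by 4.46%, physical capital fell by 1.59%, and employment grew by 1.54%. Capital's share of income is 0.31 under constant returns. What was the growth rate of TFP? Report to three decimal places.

Labor's share = 1 − 0.31 = 0.69.
Physical capital: 0.31 × (-1.59) = -0.4929 pp.
Employment: 0.69 × 1.54 = 1.0626 pp.
TFP growth = 4.46 − 0.5697 = 3.8903%.

TFP growth was 3.890%.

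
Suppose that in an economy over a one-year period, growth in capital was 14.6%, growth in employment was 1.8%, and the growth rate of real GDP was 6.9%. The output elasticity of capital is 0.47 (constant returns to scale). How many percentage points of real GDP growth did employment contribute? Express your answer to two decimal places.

0.95

Labor's share = 1 − 0.47 = 0.53.
Contribution = share × growth = 0.53 × 1.8 = 0.954 pp.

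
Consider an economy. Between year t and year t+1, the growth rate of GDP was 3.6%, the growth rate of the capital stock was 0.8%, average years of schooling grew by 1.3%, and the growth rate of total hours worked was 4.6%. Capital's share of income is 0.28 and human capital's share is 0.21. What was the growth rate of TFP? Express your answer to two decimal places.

0.76%

Labor's share = 1 − 0.28 − 0.21 = 0.51.
The capital stock: 0.28 × 0.8 = 0.224 pp.
Average years of schooling: 0.21 × 1.3 = 0.273 pp.
Total hours worked: 0.51 × 4.6 = 2.346 pp.
TFP growth = 3.6 − 2.843 = 0.757%.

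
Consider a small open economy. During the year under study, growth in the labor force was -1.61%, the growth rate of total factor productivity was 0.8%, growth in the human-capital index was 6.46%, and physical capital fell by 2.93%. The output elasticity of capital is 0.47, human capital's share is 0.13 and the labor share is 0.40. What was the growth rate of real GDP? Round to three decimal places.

-0.381%

Labor's share = 1 − 0.47 − 0.13 = 0.4.
Physical capital: 0.47 × (-2.93) = -1.3771 pp.
The human-capital index: 0.13 × 6.46 = 0.8398 pp.
The labor force: 0.4 × (-1.61) = -0.644 pp.
Output growth = 0.8 + (-1.1813) = -0.3813%.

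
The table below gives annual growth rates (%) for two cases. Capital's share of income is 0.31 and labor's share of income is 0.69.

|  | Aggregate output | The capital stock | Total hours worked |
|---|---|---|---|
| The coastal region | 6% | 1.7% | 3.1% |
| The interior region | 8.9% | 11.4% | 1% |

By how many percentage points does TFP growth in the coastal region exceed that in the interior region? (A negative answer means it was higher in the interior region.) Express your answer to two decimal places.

Labor's share = 1 − 0.31 = 0.69.
The coastal region: TFP = 6 − 0.527 − 2.139 = 3.334%.
The interior region: TFP = 8.9 − 3.534 − 0.69 = 4.676%.
Difference = 3.334 − (4.676) = -1.342 pp.

-1.34 percentage points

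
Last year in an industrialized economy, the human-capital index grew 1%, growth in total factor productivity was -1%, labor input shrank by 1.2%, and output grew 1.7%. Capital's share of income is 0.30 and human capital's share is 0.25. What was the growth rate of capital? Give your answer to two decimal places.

9.97%

Labor's share = 1 − 0.3 − 0.25 = 0.45.
gY = gA + 0.25×1 + 0.45×(-1.2) + 0.3×g.
0.3×g = 1.7 + 1 + 0.29 = 2.99.
g = 2.99 / 0.3 = 9.9667%.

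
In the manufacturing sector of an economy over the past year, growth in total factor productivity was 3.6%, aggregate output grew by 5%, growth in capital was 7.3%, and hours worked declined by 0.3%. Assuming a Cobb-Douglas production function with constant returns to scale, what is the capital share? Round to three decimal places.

The capital share is 0.224.

gY = gA + α·gK + (1−α)·gL, so gY − gA − gL = α(gK − gL).
5 − 3.6 + 0.3 = α × (7.3 − (-0.3)).
1.7 = 7.6 α, so α = 0.22368.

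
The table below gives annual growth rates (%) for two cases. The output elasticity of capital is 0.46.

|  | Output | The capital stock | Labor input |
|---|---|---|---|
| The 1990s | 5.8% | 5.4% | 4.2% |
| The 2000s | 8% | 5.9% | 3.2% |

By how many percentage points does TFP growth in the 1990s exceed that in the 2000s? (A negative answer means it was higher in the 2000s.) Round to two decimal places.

-2.51 percentage points

Labor's share = 1 − 0.46 = 0.54.
The 1990s: TFP = 5.8 − 2.484 − 2.268 = 1.048%.
The 2000s: TFP = 8 − 2.714 − 1.728 = 3.558%.
Difference = 1.048 − (3.558) = -2.51 pp.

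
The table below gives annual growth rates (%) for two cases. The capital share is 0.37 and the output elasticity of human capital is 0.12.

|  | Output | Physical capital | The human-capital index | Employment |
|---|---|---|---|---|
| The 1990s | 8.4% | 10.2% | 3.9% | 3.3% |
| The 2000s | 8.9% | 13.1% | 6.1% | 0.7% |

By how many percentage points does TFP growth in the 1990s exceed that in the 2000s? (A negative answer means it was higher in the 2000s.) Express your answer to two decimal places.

Labor's share = 1 − 0.37 − 0.12 = 0.51.
The 1990s: TFP = 8.4 − 3.774 − 0.468 − 1.683 = 2.475%.
The 2000s: TFP = 8.9 − 4.847 − 0.732 − 0.357 = 2.964%.
Difference = 2.475 − (2.964) = -0.489 pp.

-0.49 percentage points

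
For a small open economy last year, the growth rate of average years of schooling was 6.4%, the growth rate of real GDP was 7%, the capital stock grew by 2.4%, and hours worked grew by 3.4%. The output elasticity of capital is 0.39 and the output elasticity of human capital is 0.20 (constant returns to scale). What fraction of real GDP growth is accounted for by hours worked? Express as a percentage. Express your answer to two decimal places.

Hours worked accounted for 19.91% of growth.

Labor's share = 1 − 0.39 − 0.2 = 0.41.
Hours worked contributed 0.41 × 3.4 = 1.394 pp.
Share of growth = 1.394 / 7 × 100 = 19.9143%.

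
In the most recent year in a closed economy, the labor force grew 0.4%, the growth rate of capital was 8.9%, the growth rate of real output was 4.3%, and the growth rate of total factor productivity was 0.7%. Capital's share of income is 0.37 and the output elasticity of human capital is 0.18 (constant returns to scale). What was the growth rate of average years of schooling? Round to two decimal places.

Labor's share = 1 − 0.37 − 0.18 = 0.45.
gY = gA + 0.37×8.9 + 0.45×0.4 + 0.18×g.
0.18×g = 4.3 − 0.7 − 3.473 = 0.127.
g = 0.127 / 0.18 = 0.7056%.

Average years of schooling growth was 0.71%.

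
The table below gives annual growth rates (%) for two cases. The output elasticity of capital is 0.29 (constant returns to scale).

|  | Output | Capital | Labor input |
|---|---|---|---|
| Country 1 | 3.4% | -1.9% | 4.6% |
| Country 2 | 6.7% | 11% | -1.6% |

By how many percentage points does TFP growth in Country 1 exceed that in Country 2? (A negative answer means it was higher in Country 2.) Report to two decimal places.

Labor's share = 1 − 0.29 = 0.71.
Country 1: TFP = 3.4 + 0.551 − 3.266 = 0.685%.
Country 2: TFP = 6.7 − 3.19 + 1.136 = 4.646%.
Difference = 0.685 − (4.646) = -3.961 pp.

-3.96 percentage points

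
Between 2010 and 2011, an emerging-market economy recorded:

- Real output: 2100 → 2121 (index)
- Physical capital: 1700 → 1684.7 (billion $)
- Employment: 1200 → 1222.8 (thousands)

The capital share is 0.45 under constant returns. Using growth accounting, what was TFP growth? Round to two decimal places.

TFP growth was 0.36%.

Real output growth = (2121 − 2100) / 2100 = 1%.
Physical capital growth = (1684.7 − 1700) / 1700 = -0.9%.
Employment growth = (1222.8 − 1200) / 1200 = 1.9%.
Labor's share = 1 − 0.45 = 0.55.
Physical capital: 0.45 × (-0.9) = -0.405 pp.
Employment: 0.55 × 1.9 = 1.045 pp.
TFP growth = 1 − 0.64 = 0.36%.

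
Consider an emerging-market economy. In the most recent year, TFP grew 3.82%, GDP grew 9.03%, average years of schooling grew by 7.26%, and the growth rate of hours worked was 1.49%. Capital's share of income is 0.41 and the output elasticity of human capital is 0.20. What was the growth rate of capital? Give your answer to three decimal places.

Labor's share = 1 − 0.41 − 0.2 = 0.39.
gY = gA + 0.2×7.26 + 0.39×1.49 + 0.41×g.
0.41×g = 9.03 − 3.82 − 2.0331 = 3.1769.
g = 3.1769 / 0.41 = 7.74854%.

7.749%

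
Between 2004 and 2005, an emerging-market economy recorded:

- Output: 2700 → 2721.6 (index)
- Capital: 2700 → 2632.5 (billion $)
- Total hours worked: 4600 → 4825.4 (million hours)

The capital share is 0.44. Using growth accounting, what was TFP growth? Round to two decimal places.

-0.84%

Output growth = (2721.6 − 2700) / 2700 = 0.8%.
Capital growth = (2632.5 − 2700) / 2700 = -2.5%.
Total hours worked growth = (4825.4 − 4600) / 4600 = 4.9%.
Labor's share = 1 − 0.44 = 0.56.
Capital: 0.44 × (-2.5) = -1.1 pp.
Total hours worked: 0.56 × 4.9 = 2.744 pp.
TFP growth = 0.8 − 1.644 = -0.844%.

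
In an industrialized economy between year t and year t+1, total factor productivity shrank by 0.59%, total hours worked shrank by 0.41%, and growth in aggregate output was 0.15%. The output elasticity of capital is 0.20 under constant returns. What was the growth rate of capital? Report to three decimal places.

Labor's share = 1 − 0.2 = 0.8.
gY = gA + 0.8×(-0.41) + 0.2×g.
0.2×g = 0.15 + 0.59 + 0.328 = 1.068.
g = 1.068 / 0.2 = 5.34%.

5.340%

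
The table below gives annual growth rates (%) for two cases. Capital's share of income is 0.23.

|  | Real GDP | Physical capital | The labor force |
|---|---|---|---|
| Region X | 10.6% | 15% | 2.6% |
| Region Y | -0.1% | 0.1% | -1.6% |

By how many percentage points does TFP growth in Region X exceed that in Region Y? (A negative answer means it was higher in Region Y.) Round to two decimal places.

4.04 percentage points

Labor's share = 1 − 0.23 = 0.77.
Region X: TFP = 10.6 − 3.45 − 2.002 = 5.148%.
Region Y: TFP = -0.1 − 0.023 + 1.232 = 1.109%.
Difference = 5.148 − (1.109) = 4.039 pp.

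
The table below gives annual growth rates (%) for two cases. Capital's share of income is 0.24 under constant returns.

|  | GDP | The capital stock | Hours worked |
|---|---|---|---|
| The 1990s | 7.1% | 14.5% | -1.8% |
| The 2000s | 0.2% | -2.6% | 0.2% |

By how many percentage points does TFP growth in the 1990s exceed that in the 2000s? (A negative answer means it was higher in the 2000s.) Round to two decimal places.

Labor's share = 1 − 0.24 = 0.76.
The 1990s: TFP = 7.1 − 3.48 + 1.368 = 4.988%.
The 2000s: TFP = 0.2 + 0.624 − 0.152 = 0.672%.
Difference = 4.988 − (0.672) = 4.316 pp.

4.32 percentage points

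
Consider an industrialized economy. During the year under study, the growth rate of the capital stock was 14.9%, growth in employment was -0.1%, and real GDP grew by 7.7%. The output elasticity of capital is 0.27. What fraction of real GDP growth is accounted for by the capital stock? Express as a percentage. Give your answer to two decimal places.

The capital stock accounted for 52.25% of growth.

The capital stock contributed 0.27 × 14.9 = 4.023 pp.
Share of growth = 4.023 / 7.7 × 100 = 52.2468%.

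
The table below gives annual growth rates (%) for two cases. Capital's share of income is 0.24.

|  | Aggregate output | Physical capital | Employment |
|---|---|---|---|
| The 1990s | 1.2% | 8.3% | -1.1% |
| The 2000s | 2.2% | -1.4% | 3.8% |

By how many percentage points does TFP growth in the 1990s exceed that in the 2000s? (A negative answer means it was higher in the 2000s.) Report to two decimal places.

Labor's share = 1 − 0.24 = 0.76.
The 1990s: TFP = 1.2 − 1.992 + 0.836 = 0.044%.
The 2000s: TFP = 2.2 + 0.336 − 2.888 = -0.352%.
Difference = 0.044 − (-0.352) = 0.396 pp.

0.40 percentage points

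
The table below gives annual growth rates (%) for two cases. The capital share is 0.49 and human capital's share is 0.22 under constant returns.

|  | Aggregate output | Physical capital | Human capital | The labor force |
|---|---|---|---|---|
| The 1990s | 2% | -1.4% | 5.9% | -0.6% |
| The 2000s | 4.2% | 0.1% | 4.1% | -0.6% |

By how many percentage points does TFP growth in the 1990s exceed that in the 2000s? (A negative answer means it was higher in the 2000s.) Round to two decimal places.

Labor's share = 1 − 0.49 − 0.22 = 0.29.
The 1990s: TFP = 2 + 0.686 − 1.298 + 0.174 = 1.562%.
The 2000s: TFP = 4.2 − 0.049 − 0.902 + 0.174 = 3.423%.
Difference = 1.562 − (3.423) = -1.861 pp.

-1.86 percentage points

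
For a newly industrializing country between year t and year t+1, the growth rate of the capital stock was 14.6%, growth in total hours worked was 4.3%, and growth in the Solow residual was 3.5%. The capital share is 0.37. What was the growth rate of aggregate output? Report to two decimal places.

11.61%

Labor's share = 1 − 0.37 = 0.63.
The capital stock: 0.37 × 14.6 = 5.402 pp.
Total hours worked: 0.63 × 4.3 = 2.709 pp.
Output growth = 3.5 + 8.111 = 11.611%.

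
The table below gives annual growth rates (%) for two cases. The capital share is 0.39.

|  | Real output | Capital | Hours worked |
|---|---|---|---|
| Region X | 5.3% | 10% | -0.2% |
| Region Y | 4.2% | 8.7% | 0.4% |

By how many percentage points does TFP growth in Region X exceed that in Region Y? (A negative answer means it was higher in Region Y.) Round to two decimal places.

0.96 percentage points

Labor's share = 1 − 0.39 = 0.61.
Region X: TFP = 5.3 − 3.9 + 0.122 = 1.522%.
Region Y: TFP = 4.2 − 3.393 − 0.244 = 0.563%.
Difference = 1.522 − (0.563) = 0.959 pp.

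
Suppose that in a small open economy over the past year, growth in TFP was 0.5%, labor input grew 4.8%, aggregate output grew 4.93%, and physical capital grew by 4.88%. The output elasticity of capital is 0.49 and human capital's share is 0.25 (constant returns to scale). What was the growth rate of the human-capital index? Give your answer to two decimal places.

The human-capital index grew 3.16%.

Labor's share = 1 − 0.49 − 0.25 = 0.26.
gY = gA + 0.49×4.88 + 0.26×4.8 + 0.25×g.
0.25×g = 4.93 − 0.5 − 3.6392 = 0.7908.
g = 0.7908 / 0.25 = 3.1632%.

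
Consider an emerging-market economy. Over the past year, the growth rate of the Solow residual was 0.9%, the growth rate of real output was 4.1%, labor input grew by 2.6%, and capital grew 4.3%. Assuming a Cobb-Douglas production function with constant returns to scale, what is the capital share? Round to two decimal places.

gY = gA + α·gK + (1−α)·gL, so gY − gA − gL = α(gK − gL).
4.1 − 0.9 − 2.6 = α × (4.3 − 2.6).
0.6 = 1.7 α, so α = 0.3529.

The capital share is 0.35.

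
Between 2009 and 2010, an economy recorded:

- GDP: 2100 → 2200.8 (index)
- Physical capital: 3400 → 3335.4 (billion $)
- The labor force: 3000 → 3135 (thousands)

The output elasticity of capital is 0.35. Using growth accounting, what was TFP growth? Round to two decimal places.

GDP growth = (2200.8 − 2100) / 2100 = 4.8%.
Physical capital growth = (3335.4 − 3400) / 3400 = -1.9%.
The labor force growth = (3135 − 3000) / 3000 = 4.5%.
Labor's share = 1 − 0.35 = 0.65.
Physical capital: 0.35 × (-1.9) = -0.665 pp.
The labor force: 0.65 × 4.5 = 2.925 pp.
TFP growth = 4.8 − 2.26 = 2.54%.

2.54%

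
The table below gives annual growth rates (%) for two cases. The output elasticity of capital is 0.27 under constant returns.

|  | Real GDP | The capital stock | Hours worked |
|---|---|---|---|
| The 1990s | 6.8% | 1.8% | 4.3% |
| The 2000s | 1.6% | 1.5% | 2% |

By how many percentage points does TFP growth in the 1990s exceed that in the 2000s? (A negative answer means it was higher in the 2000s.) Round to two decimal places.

Labor's share = 1 − 0.27 = 0.73.
The 1990s: TFP = 6.8 − 0.486 − 3.139 = 3.175%.
The 2000s: TFP = 1.6 − 0.405 − 1.46 = -0.265%.
Difference = 3.175 − (-0.265) = 3.44 pp.

3.44 percentage points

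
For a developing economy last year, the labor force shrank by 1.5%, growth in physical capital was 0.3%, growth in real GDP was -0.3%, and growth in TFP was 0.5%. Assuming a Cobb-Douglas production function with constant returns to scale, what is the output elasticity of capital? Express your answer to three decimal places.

gY = gA + α·gK + (1−α)·gL, so gY − gA − gL = α(gK − gL).
-0.3 − 0.5 + 1.5 = α × (0.3 − (-1.5)).
0.7 = 1.8 α, so α = 0.38889.

α = 0.389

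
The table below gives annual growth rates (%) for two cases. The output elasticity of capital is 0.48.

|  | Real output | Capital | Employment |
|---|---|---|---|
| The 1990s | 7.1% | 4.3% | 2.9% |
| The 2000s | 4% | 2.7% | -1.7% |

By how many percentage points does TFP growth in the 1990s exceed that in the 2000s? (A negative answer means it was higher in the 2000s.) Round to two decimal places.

Labor's share = 1 − 0.48 = 0.52.
The 1990s: TFP = 7.1 − 2.064 − 1.508 = 3.528%.
The 2000s: TFP = 4 − 1.296 + 0.884 = 3.588%.
Difference = 3.528 − (3.588) = -0.06 pp.

-0.06 percentage points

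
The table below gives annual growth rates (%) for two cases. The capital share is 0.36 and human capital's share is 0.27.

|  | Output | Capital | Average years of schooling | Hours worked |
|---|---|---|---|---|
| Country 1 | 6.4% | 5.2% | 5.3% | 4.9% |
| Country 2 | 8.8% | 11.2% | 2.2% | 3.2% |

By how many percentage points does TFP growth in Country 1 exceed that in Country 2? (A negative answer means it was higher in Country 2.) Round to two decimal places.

Labor's share = 1 − 0.36 − 0.27 = 0.37.
Country 1: TFP = 6.4 − 1.872 − 1.431 − 1.813 = 1.284%.
Country 2: TFP = 8.8 − 4.032 − 0.594 − 1.184 = 2.99%.
Difference = 1.284 − (2.99) = -1.706 pp.

-1.71 percentage points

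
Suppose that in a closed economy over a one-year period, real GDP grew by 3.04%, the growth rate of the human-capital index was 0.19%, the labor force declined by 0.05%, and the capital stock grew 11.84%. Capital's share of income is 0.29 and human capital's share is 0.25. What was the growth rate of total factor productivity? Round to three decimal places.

-0.418%

Labor's share = 1 − 0.29 − 0.25 = 0.46.
The capital stock: 0.29 × 11.84 = 3.4336 pp.
The human-capital index: 0.25 × 0.19 = 0.0475 pp.
The labor force: 0.46 × (-0.05) = -0.023 pp.
TFP growth = 3.04 − 3.4581 = -0.4181%.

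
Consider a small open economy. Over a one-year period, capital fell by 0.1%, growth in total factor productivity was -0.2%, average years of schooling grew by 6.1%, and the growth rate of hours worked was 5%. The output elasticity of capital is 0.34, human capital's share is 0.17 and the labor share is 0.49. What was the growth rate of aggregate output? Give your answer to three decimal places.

Labor's share = 1 − 0.34 − 0.17 = 0.49.
Capital: 0.34 × (-0.1) = -0.034 pp.
Average years of schooling: 0.17 × 6.1 = 1.037 pp.
Hours worked: 0.49 × 5 = 2.45 pp.
Output growth = -0.2 + 3.453 = 3.253%.

Aggregate output grew 3.253%.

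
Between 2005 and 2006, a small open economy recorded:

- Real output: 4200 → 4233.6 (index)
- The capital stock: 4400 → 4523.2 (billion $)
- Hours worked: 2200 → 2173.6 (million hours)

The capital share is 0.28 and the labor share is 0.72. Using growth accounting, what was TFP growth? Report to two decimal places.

Real output growth = (4233.6 − 4200) / 4200 = 0.8%.
The capital stock growth = (4523.2 − 4400) / 4400 = 2.8%.
Hours worked growth = (2173.6 − 2200) / 2200 = -1.2%.
Labor's share = 1 − 0.28 = 0.72.
The capital stock: 0.28 × 2.8 = 0.784 pp.
Hours worked: 0.72 × (-1.2) = -0.864 pp.
TFP growth = 0.8 + 0.08 = 0.88%.

0.88%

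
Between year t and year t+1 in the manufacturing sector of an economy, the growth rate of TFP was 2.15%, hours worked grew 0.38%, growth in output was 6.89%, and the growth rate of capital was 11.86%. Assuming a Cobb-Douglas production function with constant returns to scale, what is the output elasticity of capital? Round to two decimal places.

gY = gA + α·gK + (1−α)·gL, so gY − gA − gL = α(gK − gL).
6.89 − 2.15 − 0.38 = α × (11.86 − 0.38).
4.36 = 11.48 α, so α = 0.3798.

The output elasticity of capital is 0.38.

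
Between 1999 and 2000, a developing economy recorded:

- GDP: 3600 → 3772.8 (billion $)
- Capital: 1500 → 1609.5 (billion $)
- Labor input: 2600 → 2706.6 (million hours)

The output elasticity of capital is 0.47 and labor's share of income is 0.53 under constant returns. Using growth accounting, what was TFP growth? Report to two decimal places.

GDP growth = (3772.8 − 3600) / 3600 = 4.8%.
Capital growth = (1609.5 − 1500) / 1500 = 7.3%.
Labor input growth = (2706.6 − 2600) / 2600 = 4.1%.
Labor's share = 1 − 0.47 = 0.53.
Capital: 0.47 × 7.3 = 3.431 pp.
Labor input: 0.53 × 4.1 = 2.173 pp.
TFP growth = 4.8 − 5.604 = -0.804%.

-0.80%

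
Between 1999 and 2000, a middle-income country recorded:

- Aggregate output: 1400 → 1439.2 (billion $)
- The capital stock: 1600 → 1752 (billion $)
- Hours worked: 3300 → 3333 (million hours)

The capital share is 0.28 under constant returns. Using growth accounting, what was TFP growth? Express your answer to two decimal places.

-0.58%

Aggregate output growth = (1439.2 − 1400) / 1400 = 2.8%.
The capital stock growth = (1752 − 1600) / 1600 = 9.5%.
Hours worked growth = (3333 − 3300) / 3300 = 1%.
Labor's share = 1 − 0.28 = 0.72.
The capital stock: 0.28 × 9.5 = 2.66 pp.
Hours worked: 0.72 × 1 = 0.72 pp.
TFP growth = 2.8 − 3.38 = -0.58%.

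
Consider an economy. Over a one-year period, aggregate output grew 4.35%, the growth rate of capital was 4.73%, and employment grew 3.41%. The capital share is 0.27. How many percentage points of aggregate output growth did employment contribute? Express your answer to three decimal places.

2.489

Labor's share = 1 − 0.27 = 0.73.
Contribution = share × growth = 0.73 × 3.41 = 2.4893 pp.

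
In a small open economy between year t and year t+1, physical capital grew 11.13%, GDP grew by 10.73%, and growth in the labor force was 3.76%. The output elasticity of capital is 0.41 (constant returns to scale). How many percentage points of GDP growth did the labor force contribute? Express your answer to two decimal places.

Labor's share = 1 − 0.41 = 0.59.
Contribution = share × growth = 0.59 × 3.76 = 2.2184 pp.

2.22 percentage points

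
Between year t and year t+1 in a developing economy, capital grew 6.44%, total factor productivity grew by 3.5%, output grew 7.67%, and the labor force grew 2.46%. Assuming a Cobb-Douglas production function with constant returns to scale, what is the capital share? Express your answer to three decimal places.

The capital share is 0.430.

gY = gA + α·gK + (1−α)·gL, so gY − gA − gL = α(gK − gL).
7.67 − 3.5 − 2.46 = α × (6.44 − 2.46).
1.71 = 3.98 α, so α = 0.42965.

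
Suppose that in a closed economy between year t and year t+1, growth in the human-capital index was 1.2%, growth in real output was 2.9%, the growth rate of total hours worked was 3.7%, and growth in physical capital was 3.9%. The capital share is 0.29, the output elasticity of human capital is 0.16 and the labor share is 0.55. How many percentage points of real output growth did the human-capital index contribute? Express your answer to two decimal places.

0.19 percentage points

Contribution = share × growth = 0.16 × 1.2 = 0.192 pp.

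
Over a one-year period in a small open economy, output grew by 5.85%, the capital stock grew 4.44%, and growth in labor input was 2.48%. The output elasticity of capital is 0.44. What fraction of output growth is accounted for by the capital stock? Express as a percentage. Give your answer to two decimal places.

33.39%

The capital stock contributed 0.44 × 4.44 = 1.9536 pp.
Share of growth = 1.9536 / 5.85 × 100 = 33.3949%.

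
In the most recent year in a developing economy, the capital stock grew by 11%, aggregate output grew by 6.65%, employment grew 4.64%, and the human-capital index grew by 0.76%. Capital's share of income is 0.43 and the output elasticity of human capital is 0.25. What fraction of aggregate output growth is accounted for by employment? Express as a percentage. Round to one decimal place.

Labor's share = 1 − 0.43 − 0.25 = 0.32.
Employment contributed 0.32 × 4.64 = 1.4848 pp.
Share of growth = 1.4848 / 6.65 × 100 = 22.328%.

Employment accounted for 22.3% of growth.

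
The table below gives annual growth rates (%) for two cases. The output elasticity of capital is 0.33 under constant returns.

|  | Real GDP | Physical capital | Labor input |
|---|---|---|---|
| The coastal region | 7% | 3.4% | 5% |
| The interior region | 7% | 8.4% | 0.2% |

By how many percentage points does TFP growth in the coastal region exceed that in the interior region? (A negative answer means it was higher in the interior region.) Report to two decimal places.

Labor's share = 1 − 0.33 = 0.67.
The coastal region: TFP = 7 − 1.122 − 3.35 = 2.528%.
The interior region: TFP = 7 − 2.772 − 0.134 = 4.094%.
Difference = 2.528 − (4.094) = -1.566 pp.

-1.57 percentage points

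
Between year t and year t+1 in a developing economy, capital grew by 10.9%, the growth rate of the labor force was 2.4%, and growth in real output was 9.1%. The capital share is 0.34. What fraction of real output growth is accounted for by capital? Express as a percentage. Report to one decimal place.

Capital contributed 0.34 × 10.9 = 3.706 pp.
Share of growth = 3.706 / 9.1 × 100 = 40.725%.

Capital accounted for 40.7% of growth.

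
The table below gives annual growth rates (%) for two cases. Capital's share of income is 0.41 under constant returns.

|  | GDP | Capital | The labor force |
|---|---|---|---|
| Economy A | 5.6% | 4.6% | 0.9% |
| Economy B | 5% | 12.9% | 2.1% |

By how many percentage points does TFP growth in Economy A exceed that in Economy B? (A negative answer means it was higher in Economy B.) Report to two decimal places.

4.71 percentage points

Labor's share = 1 − 0.41 = 0.59.
Economy A: TFP = 5.6 − 1.886 − 0.531 = 3.183%.
Economy B: TFP = 5 − 5.289 − 1.239 = -1.528%.
Difference = 3.183 − (-1.528) = 4.711 pp.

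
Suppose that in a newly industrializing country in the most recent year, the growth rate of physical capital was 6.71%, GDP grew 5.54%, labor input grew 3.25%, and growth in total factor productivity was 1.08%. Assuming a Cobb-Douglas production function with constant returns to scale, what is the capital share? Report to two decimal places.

gY = gA + α·gK + (1−α)·gL, so gY − gA − gL = α(gK − gL).
5.54 − 1.08 − 3.25 = α × (6.71 − 3.25).
1.21 = 3.46 α, so α = 0.3497.

The capital share is 0.35.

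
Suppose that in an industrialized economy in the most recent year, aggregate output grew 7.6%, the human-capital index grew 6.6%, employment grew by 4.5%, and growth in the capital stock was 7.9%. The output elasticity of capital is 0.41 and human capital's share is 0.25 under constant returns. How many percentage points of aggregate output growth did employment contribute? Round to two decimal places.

Labor's share = 1 − 0.41 − 0.25 = 0.34.
Contribution = share × growth = 0.34 × 4.5 = 1.53 pp.

1.53 percentage points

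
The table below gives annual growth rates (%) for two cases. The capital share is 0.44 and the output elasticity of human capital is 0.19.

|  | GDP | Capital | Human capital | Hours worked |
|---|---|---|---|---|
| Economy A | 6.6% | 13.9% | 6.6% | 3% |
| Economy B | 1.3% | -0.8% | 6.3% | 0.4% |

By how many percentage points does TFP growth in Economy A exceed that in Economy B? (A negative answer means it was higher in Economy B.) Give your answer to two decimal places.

-2.19 percentage points

Labor's share = 1 − 0.44 − 0.19 = 0.37.
Economy A: TFP = 6.6 − 6.116 − 1.254 − 1.11 = -1.88%.
Economy B: TFP = 1.3 + 0.352 − 1.197 − 0.148 = 0.307%.
Difference = -1.88 − (0.307) = -2.187 pp.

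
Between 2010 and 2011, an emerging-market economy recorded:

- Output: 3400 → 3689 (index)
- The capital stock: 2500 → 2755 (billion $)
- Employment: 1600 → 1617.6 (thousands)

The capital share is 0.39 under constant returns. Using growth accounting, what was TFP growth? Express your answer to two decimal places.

TFP growth was 3.85%.

Output growth = (3689 − 3400) / 3400 = 8.5%.
The capital stock growth = (2755 − 2500) / 2500 = 10.2%.
Employment growth = (1617.6 − 1600) / 1600 = 1.1%.
Labor's share = 1 − 0.39 = 0.61.
The capital stock: 0.39 × 10.2 = 3.978 pp.
Employment: 0.61 × 1.1 = 0.671 pp.
TFP growth = 8.5 − 4.649 = 3.851%.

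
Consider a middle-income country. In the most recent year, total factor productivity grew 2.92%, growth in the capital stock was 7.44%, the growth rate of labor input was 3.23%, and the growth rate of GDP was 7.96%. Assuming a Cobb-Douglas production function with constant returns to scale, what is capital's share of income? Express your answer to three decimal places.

Capital's share of income is 0.430.

gY = gA + α·gK + (1−α)·gL, so gY − gA − gL = α(gK − gL).
7.96 − 2.92 − 3.23 = α × (7.44 − 3.23).
1.81 = 4.21 α, so α = 0.42993.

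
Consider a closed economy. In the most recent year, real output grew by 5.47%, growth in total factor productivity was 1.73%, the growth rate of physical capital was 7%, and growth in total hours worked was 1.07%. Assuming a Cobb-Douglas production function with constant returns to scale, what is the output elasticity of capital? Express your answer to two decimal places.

The output elasticity of capital is 0.45.

gY = gA + α·gK + (1−α)·gL, so gY − gA − gL = α(gK − gL).
5.47 − 1.73 − 1.07 = α × (7 − 1.07).
2.67 = 5.93 α, so α = 0.4503.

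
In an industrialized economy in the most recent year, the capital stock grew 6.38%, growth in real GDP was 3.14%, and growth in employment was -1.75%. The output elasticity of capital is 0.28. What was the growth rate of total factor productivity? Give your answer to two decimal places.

2.61%

Labor's share = 1 − 0.28 = 0.72.
The capital stock: 0.28 × 6.38 = 1.7864 pp.
Employment: 0.72 × (-1.75) = -1.26 pp.
TFP growth = 3.14 − 0.5264 = 2.6136%.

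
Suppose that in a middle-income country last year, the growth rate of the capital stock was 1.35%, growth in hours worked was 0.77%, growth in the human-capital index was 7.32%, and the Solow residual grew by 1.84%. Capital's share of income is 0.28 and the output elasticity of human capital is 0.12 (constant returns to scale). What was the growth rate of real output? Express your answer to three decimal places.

Labor's share = 1 − 0.28 − 0.12 = 0.6.
The capital stock: 0.28 × 1.35 = 0.378 pp.
The human-capital index: 0.12 × 7.32 = 0.8784 pp.
Hours worked: 0.6 × 0.77 = 0.462 pp.
Output growth = 1.84 + 1.7184 = 3.5584%.

3.558%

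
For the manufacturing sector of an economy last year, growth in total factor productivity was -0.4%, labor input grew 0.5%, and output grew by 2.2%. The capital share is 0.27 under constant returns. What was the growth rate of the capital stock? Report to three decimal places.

The capital stock growth was 8.278%.

Labor's share = 1 − 0.27 = 0.73.
gY = gA + 0.73×0.5 + 0.27×g.
0.27×g = 2.2 + 0.4 − 0.365 = 2.235.
g = 2.235 / 0.27 = 8.27778%.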